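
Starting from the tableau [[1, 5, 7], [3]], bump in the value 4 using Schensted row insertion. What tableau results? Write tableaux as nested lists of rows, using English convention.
In row 1, 4 replaces 5 (the leftmost entry greater than 4); 5 is bumped to row 2. 5 is appended to row 2. The new tableau is [[1, 4, 7], [3, 5]].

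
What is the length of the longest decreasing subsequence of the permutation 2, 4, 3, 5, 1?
3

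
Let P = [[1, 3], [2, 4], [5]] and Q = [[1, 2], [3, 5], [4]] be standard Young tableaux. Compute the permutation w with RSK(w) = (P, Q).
2 5 4 1 3

Reverse the RSK construction: for i from n down to 1, find the cell of Q containing i, remove the entry at that cell from P, and reverse-bump it up through P; the value ejected from row 1 is w(i).

Step i=5: Q has 5 at row 2, column 2; remove 4 from row 2 of P and reverse-bump: 4 enters row 1 and ejects 3. So w(5) = 3. P is now [[1, 4], [2], [5]].
Step i=4: Q has 4 at row 3, column 1; remove 5 from row 3 of P and reverse-bump: 5 enters row 2 and ejects 2; 2 enters row 1 and ejects 1. So w(4) = 1. P is now [[2, 4], [5]].
Step i=3: Q has 3 at row 2, column 1; remove 5 from row 2 of P and reverse-bump: 5 enters row 1 and ejects 4. So w(3) = 4. P is now [[2, 5]].
Step i=2: Q has 2 at row 1, column 2; remove that cell from P, ejecting 5. So w(2) = 5. P is now [[2]].
Step i=1: Q has 1 at row 1, column 1; remove that cell from P, ejecting 2. So w(1) = 2. P is now [].

So w = 2 5 4 1 3.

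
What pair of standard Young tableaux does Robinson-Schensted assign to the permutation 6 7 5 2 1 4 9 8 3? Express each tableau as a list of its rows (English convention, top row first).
Insert each entry of the permutation into P by Schensted row insertion, recording in Q the position of each new cell.

Insert 6: appended to row 1. P = [[6]], Q = [[1]].
Insert 7: appended to row 1. P = [[6, 7]], Q = [[1, 2]].
Insert 5: 5 bumps 6 from row 1; 6 starts row 2. P = [[5, 7], [6]], Q = [[1, 2], [3]].
Insert 2: 2 bumps 5 from row 1; 5 bumps 6 from row 2; 6 starts row 3. P = [[2, 7], [5], [6]], Q = [[1, 2], [3], [4]].
Insert 1: 1 bumps 2 from row 1; 2 bumps 5 from row 2; 5 bumps 6 from row 3; 6 starts row 4. P = [[1, 7], [2], [5], [6]], Q = [[1, 2], [3], [4], [5]].
Insert 4: 4 bumps 7 from row 1; 7 appends to row 2. P = [[1, 4], [2, 7], [5], [6]], Q = [[1, 2], [3, 6], [4], [5]].
Insert 9: appended to row 1. P = [[1, 4, 9], [2, 7], [5], [6]], Q = [[1, 2, 7], [3, 6], [4], [5]].
Insert 8: 8 bumps 9 from row 1; 9 appends to row 2. P = [[1, 4, 8], [2, 7, 9], [5], [6]], Q = [[1, 2, 7], [3, 6, 8], [4], [5]].
Insert 3: 3 bumps 4 from row 1; 4 bumps 7 from row 2; 7 appends to row 3. P = [[1, 3, 8], [2, 4, 9], [5, 7], [6]], Q = [[1, 2, 7], [3, 6, 8], [4, 9], [5]].

So P = [[1, 3, 8], [2, 4, 9], [5, 7], [6]], Q = [[1, 2, 7], [3, 6, 8], [4, 9], [5]].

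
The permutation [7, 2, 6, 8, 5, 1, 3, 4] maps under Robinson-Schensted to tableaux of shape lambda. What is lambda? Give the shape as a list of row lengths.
Row-insert each entry into an empty tableau.

After inserting 7: P = [[7]].
After inserting 2: P = [[2], [7]].
After inserting 6: P = [[2, 6], [7]].
After inserting 8: P = [[2, 6, 8], [7]].
After inserting 5: P = [[2, 5, 8], [6], [7]].
After inserting 1: P = [[1, 5, 8], [2], [6], [7]].
After inserting 3: P = [[1, 3, 8], [2, 5], [6], [7]].
After inserting 4: P = [[1, 3, 4], [2, 5, 8], [6], [7]].

The final insertion tableau P = [[1, 3, 4], [2, 5, 8], [6], [7]] has shape [3, 3, 1, 1].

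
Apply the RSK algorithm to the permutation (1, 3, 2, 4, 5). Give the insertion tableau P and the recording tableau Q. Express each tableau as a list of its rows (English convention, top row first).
P = [[1, 2, 4, 5], [3]], Q = [[1, 2, 4, 5], [3]]

Insert each entry of the permutation into P by Schensted row insertion, recording in Q the position of each new cell.

After inserting 1: P = [[1]].
After inserting 3: P = [[1, 3]].
After inserting 2: P = [[1, 2], [3]].
After inserting 4: P = [[1, 2, 4], [3]].
After inserting 5: P = [[1, 2, 4, 5], [3]].

So P = [[1, 2, 4, 5], [3]], Q = [[1, 2, 4, 5], [3]].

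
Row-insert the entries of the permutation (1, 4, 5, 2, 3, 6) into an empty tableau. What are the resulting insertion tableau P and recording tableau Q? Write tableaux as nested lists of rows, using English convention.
P = [[1, 2, 3, 6], [4, 5]], Q = [[1, 2, 3, 6], [4, 5]]

Insert each entry of the permutation into P by Schensted row insertion, recording in Q the position of each new cell.

Insert 1: appended to row 1. P = [[1]].
Insert 4: appended to row 1. P = [[1, 4]].
Insert 5: appended to row 1. P = [[1, 4, 5]].
Insert 2: 2 bumps 4 from row 1; 4 starts row 2. P = [[1, 2, 5], [4]].
Insert 3: 3 bumps 5 from row 1; 5 appends to row 2. P = [[1, 2, 3], [4, 5]].
Insert 6: appended to row 1. P = [[1, 2, 3, 6], [4, 5]].

So P = [[1, 2, 3, 6], [4, 5]], Q = [[1, 2, 3, 6], [4, 5]].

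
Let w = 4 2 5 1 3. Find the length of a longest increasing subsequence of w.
2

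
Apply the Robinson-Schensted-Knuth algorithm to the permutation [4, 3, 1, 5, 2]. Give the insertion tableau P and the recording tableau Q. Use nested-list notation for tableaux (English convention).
P = [[1, 2], [3, 5], [4]], Q = [[1, 4], [2, 5], [3]]

Insert each entry of the permutation into P by Schensted row insertion, recording in Q the position of each new cell.

After inserting 4: P = [[4]].
After inserting 3: P = [[3], [4]].
After inserting 1: P = [[1], [3], [4]].
After inserting 5: P = [[1, 5], [3], [4]].
After inserting 2: P = [[1, 2], [3, 5], [4]].

So P = [[1, 2], [3, 5], [4]], Q = [[1, 4], [2, 5], [3]].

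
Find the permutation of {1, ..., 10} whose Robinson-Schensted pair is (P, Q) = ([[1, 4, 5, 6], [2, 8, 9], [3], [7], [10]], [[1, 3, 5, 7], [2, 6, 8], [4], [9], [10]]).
10 3 7 4 8 5 9 6 2 1

Reverse the RSK construction: for i from n down to 1, find the cell of Q containing i, remove the entry at that cell from P, and reverse-bump it up through P; the value ejected from row 1 is w(i).

Step i=10: Q has 10 at row 5, column 1; remove 10 from row 5 of P and reverse-bump: 10 enters row 4 and ejects 7; 7 enters row 3 and ejects 3; 3 enters row 2 and ejects 2; 2 enters row 1 and ejects 1. So w(10) = 1. P is now [[2, 4, 5, 6], [3, 8, 9], [7], [10]].
Step i=9: Q has 9 at row 4, column 1; remove 10 from row 4 of P and reverse-bump: 10 enters row 3 and ejects 7; 7 enters row 2 and ejects 3; 3 enters row 1 and ejects 2. So w(9) = 2. P is now [[3, 4, 5, 6], [7, 8, 9], [10]].
Step i=8: Q has 8 at row 2, column 3; remove 9 from row 2 of P and reverse-bump: 9 enters row 1 and ejects 6. So w(8) = 6. P is now [[3, 4, 5, 9], [7, 8], [10]].
Step i=7: Q has 7 at row 1, column 4; remove that cell from P, ejecting 9. So w(7) = 9. P is now [[3, 4, 5], [7, 8], [10]].
Step i=6: Q has 6 at row 2, column 2; remove 8 from row 2 of P and reverse-bump: 8 enters row 1 and ejects 5. So w(6) = 5. P is now [[3, 4, 8], [7], [10]].
Step i=5: Q has 5 at row 1, column 3; remove that cell from P, ejecting 8. So w(5) = 8. P is now [[3, 4], [7], [10]].
Step i=4: Q has 4 at row 3, column 1; remove 10 from row 3 of P and reverse-bump: 10 enters row 2 and ejects 7; 7 enters row 1 and ejects 4. So w(4) = 4. P is now [[3, 7], [10]].
Step i=3: Q has 3 at row 1, column 2; remove that cell from P, ejecting 7. So w(3) = 7. P is now [[3], [10]].
Step i=2: Q has 2 at row 2, column 1; remove 10 from row 2 of P and reverse-bump: 10 enters row 1 and ejects 3. So w(2) = 3. P is now [[10]].
Step i=1: Q has 1 at row 1, column 1; remove that cell from P, ejecting 10. So w(1) = 10. P is now [].

So w = 10 3 7 4 8 5 9 6 2 1.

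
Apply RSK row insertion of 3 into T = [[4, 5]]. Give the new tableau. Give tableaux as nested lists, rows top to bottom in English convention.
[[3, 5], [4]]

In row 1, 3 replaces 4 (the leftmost entry greater than 3); 4 is bumped to row 2. 4 starts a new row 2. The new tableau is [[3, 5], [4]].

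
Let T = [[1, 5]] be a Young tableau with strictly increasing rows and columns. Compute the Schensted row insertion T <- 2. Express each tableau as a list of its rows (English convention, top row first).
In row 1, 2 replaces 5 (the leftmost entry greater than 2); 5 is bumped to row 2. 5 starts a new row 2. The new tableau is [[1, 2], [5]].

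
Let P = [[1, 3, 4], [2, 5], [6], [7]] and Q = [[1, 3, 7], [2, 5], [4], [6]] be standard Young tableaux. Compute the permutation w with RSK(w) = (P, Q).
Reverse the RSK construction: for i from n down to 1, find the cell of Q containing i, remove the entry at that cell from P, and reverse-bump it up through P; the value ejected from row 1 is w(i).

Step i=7: Q has 7 at row 1, column 3; remove that cell from P, ejecting 4. So w(7) = 4. P is now [[1, 3], [2, 5], [6], [7]].
Step i=6: Q has 6 at row 4, column 1; remove 7 from row 4 of P and reverse-bump: 7 enters row 3 and ejects 6; 6 enters row 2 and ejects 5; 5 enters row 1 and ejects 3. So w(6) = 3. P is now [[1, 5], [2, 6], [7]].
Step i=5: Q has 5 at row 2, column 2; remove 6 from row 2 of P and reverse-bump: 6 enters row 1 and ejects 5. So w(5) = 5. P is now [[1, 6], [2], [7]].
Step i=4: Q has 4 at row 3, column 1; remove 7 from row 3 of P and reverse-bump: 7 enters row 2 and ejects 2; 2 enters row 1 and ejects 1. So w(4) = 1. P is now [[2, 6], [7]].
Step i=3: Q has 3 at row 1, column 2; remove that cell from P, ejecting 6. So w(3) = 6. P is now [[2], [7]].
Step i=2: Q has 2 at row 2, column 1; remove 7 from row 2 of P and reverse-bump: 7 enters row 1 and ejects 2. So w(2) = 2. P is now [[7]].
Step i=1: Q has 1 at row 1, column 1; remove that cell from P, ejecting 7. So w(1) = 7. P is now [].

So w = 7 2 6 1 5 3 4.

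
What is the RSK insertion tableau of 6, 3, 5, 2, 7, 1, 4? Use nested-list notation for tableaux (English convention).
After inserting 6: P = [[6]].
After inserting 3: P = [[3], [6]].
After inserting 5: P = [[3, 5], [6]].
After inserting 2: P = [[2, 5], [3], [6]].
After inserting 7: P = [[2, 5, 7], [3], [6]].
After inserting 1: P = [[1, 5, 7], [2], [3], [6]].
After inserting 4: P = [[1, 4, 7], [2, 5], [3], [6]].

So P = [[1, 4, 7], [2, 5], [3], [6]].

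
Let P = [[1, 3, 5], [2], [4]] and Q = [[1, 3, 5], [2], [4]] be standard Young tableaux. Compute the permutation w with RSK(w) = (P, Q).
Reverse the RSK construction: for i from n down to 1, find the cell of Q containing i, remove the entry at that cell from P, and reverse-bump it up through P; the value ejected from row 1 is w(i).

Step i=5: Q has 5 at row 1, column 3; remove that cell from P, ejecting 5. So w(5) = 5. P is now [[1, 3], [2], [4]].
Step i=4: Q has 4 at row 3, column 1; remove 4 from row 3 of P and reverse-bump: 4 enters row 2 and ejects 2; 2 enters row 1 and ejects 1. So w(4) = 1. P is now [[2, 3], [4]].
Step i=3: Q has 3 at row 1, column 2; remove that cell from P, ejecting 3. So w(3) = 3. P is now [[2], [4]].
Step i=2: Q has 2 at row 2, column 1; remove 4 from row 2 of P and reverse-bump: 4 enters row 1 and ejects 2. So w(2) = 2. P is now [[4]].
Step i=1: Q has 1 at row 1, column 1; remove that cell from P, ejecting 4. So w(1) = 4. P is now [].

So w = 4 2 3 1 5.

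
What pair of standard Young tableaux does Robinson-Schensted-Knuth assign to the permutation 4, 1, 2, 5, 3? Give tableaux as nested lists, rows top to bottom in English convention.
P = [[1, 2, 3], [4, 5]], Q = [[1, 3, 4], [2, 5]]

Insert each entry of the permutation into P by Schensted row insertion, recording in Q the position of each new cell.

After inserting 4: P = [[4]].
After inserting 1: P = [[1], [4]].
After inserting 2: P = [[1, 2], [4]].
After inserting 5: P = [[1, 2, 5], [4]].
After inserting 3: P = [[1, 2, 3], [4, 5]].

So P = [[1, 2, 3], [4, 5]], Q = [[1, 3, 4], [2, 5]].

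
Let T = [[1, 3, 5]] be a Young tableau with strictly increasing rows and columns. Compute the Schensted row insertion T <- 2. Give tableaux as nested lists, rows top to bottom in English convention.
In row 1, 2 replaces 3 (the leftmost entry greater than 2); 3 is bumped to row 2. 3 starts a new row 2. The new tableau is [[1, 2, 5], [3]].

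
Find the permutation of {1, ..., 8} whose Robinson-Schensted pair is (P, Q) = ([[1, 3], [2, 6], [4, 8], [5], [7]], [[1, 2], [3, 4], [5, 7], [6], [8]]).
Reverse the RSK construction: for i from n down to 1, find the cell of Q containing i, remove the entry at that cell from P, and reverse-bump it up through P; the value ejected from row 1 is w(i).

Step i=8: Q has 8 at row 5, column 1; remove 7 from row 5 of P and reverse-bump: 7 enters row 4 and ejects 5; 5 enters row 3 and ejects 4; 4 enters row 2 and ejects 2; 2 enters row 1 and ejects 1. So w(8) = 1. P is now [[2, 3], [4, 6], [5, 8], [7]].
Step i=7: Q has 7 at row 3, column 2; remove 8 from row 3 of P and reverse-bump: 8 enters row 2 and ejects 6; 6 enters row 1 and ejects 3. So w(7) = 3. P is now [[2, 6], [4, 8], [5], [7]].
Step i=6: Q has 6 at row 4, column 1; remove 7 from row 4 of P and reverse-bump: 7 enters row 3 and ejects 5; 5 enters row 2 and ejects 4; 4 enters row 1 and ejects 2. So w(6) = 2. P is now [[4, 6], [5, 8], [7]].
Step i=5: Q has 5 at row 3, column 1; remove 7 from row 3 of P and reverse-bump: 7 enters row 2 and ejects 5; 5 enters row 1 and ejects 4. So w(5) = 4. P is now [[5, 6], [7, 8]].
Step i=4: Q has 4 at row 2, column 2; remove 8 from row 2 of P and reverse-bump: 8 enters row 1 and ejects 6. So w(4) = 6. P is now [[5, 8], [7]].
Step i=3: Q has 3 at row 2, column 1; remove 7 from row 2 of P and reverse-bump: 7 enters row 1 and ejects 5. So w(3) = 5. P is now [[7, 8]].
Step i=2: Q has 2 at row 1, column 2; remove that cell from P, ejecting 8. So w(2) = 8. P is now [[7]].
Step i=1: Q has 1 at row 1, column 1; remove that cell from P, ejecting 7. So w(1) = 7. P is now [].

So w = 7 8 5 6 4 2 3 1.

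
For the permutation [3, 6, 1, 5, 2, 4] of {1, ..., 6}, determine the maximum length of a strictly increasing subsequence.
3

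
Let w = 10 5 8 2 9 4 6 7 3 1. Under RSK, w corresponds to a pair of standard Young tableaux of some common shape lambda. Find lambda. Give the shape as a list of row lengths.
[4, 3, 1, 1, 1]

Row-insert each entry into an empty tableau.

After inserting 10: P = [[10]].
After inserting 5: P = [[5], [10]].
After inserting 8: P = [[5, 8], [10]].
After inserting 2: P = [[2, 8], [5], [10]].
After inserting 9: P = [[2, 8, 9], [5], [10]].
After inserting 4: P = [[2, 4, 9], [5, 8], [10]].
After inserting 6: P = [[2, 4, 6], [5, 8, 9], [10]].
After inserting 7: P = [[2, 4, 6, 7], [5, 8, 9], [10]].
After inserting 3: P = [[2, 3, 6, 7], [4, 8, 9], [5], [10]].
After inserting 1: P = [[1, 3, 6, 7], [2, 8, 9], [4], [5], [10]].

The final insertion tableau P = [[1, 3, 6, 7], [2, 8, 9], [4], [5], [10]] has shape [4, 3, 1, 1, 1].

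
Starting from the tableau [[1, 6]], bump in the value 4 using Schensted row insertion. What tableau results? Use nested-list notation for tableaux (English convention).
[[1, 4], [6]]

In row 1, 4 replaces 6 (the leftmost entry greater than 4); 6 is bumped to row 2. 6 starts a new row 2. The new tableau is [[1, 4], [6]].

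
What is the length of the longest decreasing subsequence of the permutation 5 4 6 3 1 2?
4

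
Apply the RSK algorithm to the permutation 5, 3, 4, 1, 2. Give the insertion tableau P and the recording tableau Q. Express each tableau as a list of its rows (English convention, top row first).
Insert each entry of the permutation into P by Schensted row insertion, recording in Q the position of each new cell.

Insert 5: appended to row 1. P = [[5]], Q = [[1]].
Insert 3: 3 bumps 5 from row 1; 5 starts row 2. P = [[3], [5]], Q = [[1], [2]].
Insert 4: appended to row 1. P = [[3, 4], [5]], Q = [[1, 3], [2]].
Insert 1: 1 bumps 3 from row 1; 3 bumps 5 from row 2; 5 starts row 3. P = [[1, 4], [3], [5]], Q = [[1, 3], [2], [4]].
Insert 2: 2 bumps 4 from row 1; 4 appends to row 2. P = [[1, 2], [3, 4], [5]], Q = [[1, 3], [2, 5], [4]].

So P = [[1, 2], [3, 4], [5]], Q = [[1, 3], [2, 5], [4]].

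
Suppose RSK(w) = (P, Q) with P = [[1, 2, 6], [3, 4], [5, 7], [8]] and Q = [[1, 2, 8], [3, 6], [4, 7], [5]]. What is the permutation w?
5 8 7 3 1 4 2 6

Reverse the RSK construction: for i from n down to 1, find the cell of Q containing i, remove the entry at that cell from P, and reverse-bump it up through P; the value ejected from row 1 is w(i).

Step i=8: Q has 8 at row 1, column 3; remove that cell from P, ejecting 6. So w(8) = 6. P is now [[1, 2], [3, 4], [5, 7], [8]].
Step i=7: Q has 7 at row 3, column 2; remove 7 from row 3 of P and reverse-bump: 7 enters row 2 and ejects 4; 4 enters row 1 and ejects 2. So w(7) = 2. P is now [[1, 4], [3, 7], [5], [8]].
Step i=6: Q has 6 at row 2, column 2; remove 7 from row 2 of P and reverse-bump: 7 enters row 1 and ejects 4. So w(6) = 4. P is now [[1, 7], [3], [5], [8]].
Step i=5: Q has 5 at row 4, column 1; remove 8 from row 4 of P and reverse-bump: 8 enters row 3 and ejects 5; 5 enters row 2 and ejects 3; 3 enters row 1 and ejects 1. So w(5) = 1. P is now [[3, 7], [5], [8]].
Step i=4: Q has 4 at row 3, column 1; remove 8 from row 3 of P and reverse-bump: 8 enters row 2 and ejects 5; 5 enters row 1 and ejects 3. So w(4) = 3. P is now [[5, 7], [8]].
Step i=3: Q has 3 at row 2, column 1; remove 8 from row 2 of P and reverse-bump: 8 enters row 1 and ejects 7. So w(3) = 7. P is now [[5, 8]].
Step i=2: Q has 2 at row 1, column 2; remove that cell from P, ejecting 8. So w(2) = 8. P is now [[5]].
Step i=1: Q has 1 at row 1, column 1; remove that cell from P, ejecting 5. So w(1) = 5. P is now [].

So w = 5 8 7 3 1 4 2 6.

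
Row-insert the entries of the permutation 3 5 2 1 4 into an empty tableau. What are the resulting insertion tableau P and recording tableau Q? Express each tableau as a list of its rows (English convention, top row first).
P = [[1, 4], [2, 5], [3]], Q = [[1, 2], [3, 5], [4]]

Insert each entry of the permutation into P by Schensted row insertion, recording in Q the position of each new cell.

Insert 3: appended to row 1. P = [[3]], Q = [[1]].
Insert 5: appended to row 1. P = [[3, 5]], Q = [[1, 2]].
Insert 2: 2 bumps 3 from row 1; 3 starts row 2. P = [[2, 5], [3]], Q = [[1, 2], [3]].
Insert 1: 1 bumps 2 from row 1; 2 bumps 3 from row 2; 3 starts row 3. P = [[1, 5], [2], [3]], Q = [[1, 2], [3], [4]].
Insert 4: 4 bumps 5 from row 1; 5 appends to row 2. P = [[1, 4], [2, 5], [3]], Q = [[1, 2], [3, 5], [4]].

So P = [[1, 4], [2, 5], [3]], Q = [[1, 2], [3, 5], [4]].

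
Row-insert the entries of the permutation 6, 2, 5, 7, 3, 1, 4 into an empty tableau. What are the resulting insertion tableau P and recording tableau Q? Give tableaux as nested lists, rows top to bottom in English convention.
Insert each entry of the permutation into P by Schensted row insertion, recording in Q the position of each new cell.

Insert 6: appended to row 1. P = [[6]].
Insert 2: 2 bumps 6 from row 1; 6 starts row 2. P = [[2], [6]].
Insert 5: appended to row 1. P = [[2, 5], [6]].
Insert 7: appended to row 1. P = [[2, 5, 7], [6]].
Insert 3: 3 bumps 5 from row 1; 5 bumps 6 from row 2; 6 starts row 3. P = [[2, 3, 7], [5], [6]].
Insert 1: 1 bumps 2 from row 1; 2 bumps 5 from row 2; 5 bumps 6 from row 3; 6 starts row 4. P = [[1, 3, 7], [2], [5], [6]].
Insert 4: 4 bumps 7 from row 1; 7 appends to row 2. P = [[1, 3, 4], [2, 7], [5], [6]].

So P = [[1, 3, 4], [2, 7], [5], [6]], Q = [[1, 3, 4], [2, 7], [5], [6]].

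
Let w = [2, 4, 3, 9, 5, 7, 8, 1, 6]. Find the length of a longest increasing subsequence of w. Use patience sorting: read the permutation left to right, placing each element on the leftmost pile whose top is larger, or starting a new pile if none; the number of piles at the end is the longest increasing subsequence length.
2: new pile. tops = [2]
4: new pile. tops = [2, 4]
3: onto pile 2 (replacing 4). tops = [2, 3]
9: new pile. tops = [2, 3, 9]
5: onto pile 3 (replacing 9). tops = [2, 3, 5]
7: new pile. tops = [2, 3, 5, 7]
8: new pile. tops = [2, 3, 5, 7, 8]
1: onto pile 1 (replacing 2). tops = [1, 3, 5, 7, 8]
6: onto pile 4 (replacing 7). tops = [1, 3, 5, 6, 8]

5 piles, so the longest increasing subsequence has length 5.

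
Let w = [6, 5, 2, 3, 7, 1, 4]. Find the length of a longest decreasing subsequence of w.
4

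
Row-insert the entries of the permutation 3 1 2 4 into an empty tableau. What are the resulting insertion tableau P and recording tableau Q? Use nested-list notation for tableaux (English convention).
P = [[1, 2, 4], [3]], Q = [[1, 3, 4], [2]]

Insert each entry of the permutation into P by Schensted row insertion, recording in Q the position of each new cell.

After inserting 3: P = [[3]].
After inserting 1: P = [[1], [3]].
After inserting 2: P = [[1, 2], [3]].
After inserting 4: P = [[1, 2, 4], [3]].

So P = [[1, 2, 4], [3]], Q = [[1, 3, 4], [2]].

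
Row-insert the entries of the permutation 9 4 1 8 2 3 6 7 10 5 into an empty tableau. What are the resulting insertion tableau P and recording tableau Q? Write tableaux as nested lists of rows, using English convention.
P = [[1, 2, 3, 5, 7, 10], [4, 6], [8], [9]], Q = [[1, 4, 6, 7, 8, 9], [2, 5], [3], [10]]

Insert each entry of the permutation into P by Schensted row insertion, recording in Q the position of each new cell.

After inserting 9: P = [[9]].
After inserting 4: P = [[4], [9]].
After inserting 1: P = [[1], [4], [9]].
After inserting 8: P = [[1, 8], [4], [9]].
After inserting 2: P = [[1, 2], [4, 8], [9]].
After inserting 3: P = [[1, 2, 3], [4, 8], [9]].
After inserting 6: P = [[1, 2, 3, 6], [4, 8], [9]].
After inserting 7: P = [[1, 2, 3, 6, 7], [4, 8], [9]].
After inserting 10: P = [[1, 2, 3, 6, 7, 10], [4, 8], [9]].
After inserting 5: P = [[1, 2, 3, 5, 7, 10], [4, 6], [8], [9]].

So P = [[1, 2, 3, 5, 7, 10], [4, 6], [8], [9]], Q = [[1, 4, 6, 7, 8, 9], [2, 5], [3], [10]].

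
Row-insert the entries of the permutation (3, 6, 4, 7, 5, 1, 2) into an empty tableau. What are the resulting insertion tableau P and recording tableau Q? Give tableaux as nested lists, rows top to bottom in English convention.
P = [[1, 2, 5], [3, 4], [6, 7]], Q = [[1, 2, 4], [3, 5], [6, 7]]

Insert each entry of the permutation into P by Schensted row insertion, recording in Q the position of each new cell.

Insert 3: appended to row 1. P = [[3]], Q = [[1]].
Insert 6: appended to row 1. P = [[3, 6]], Q = [[1, 2]].
Insert 4: 4 bumps 6 from row 1; 6 starts row 2. P = [[3, 4], [6]], Q = [[1, 2], [3]].
Insert 7: appended to row 1. P = [[3, 4, 7], [6]], Q = [[1, 2, 4], [3]].
Insert 5: 5 bumps 7 from row 1; 7 appends to row 2. P = [[3, 4, 5], [6, 7]], Q = [[1, 2, 4], [3, 5]].
Insert 1: 1 bumps 3 from row 1; 3 bumps 6 from row 2; 6 starts row 3. P = [[1, 4, 5], [3, 7], [6]], Q = [[1, 2, 4], [3, 5], [6]].
Insert 2: 2 bumps 4 from row 1; 4 bumps 7 from row 2; 7 appends to row 3. P = [[1, 2, 5], [3, 4], [6, 7]], Q = [[1, 2, 4], [3, 5], [6, 7]].

So P = [[1, 2, 5], [3, 4], [6, 7]], Q = [[1, 2, 4], [3, 5], [6, 7]].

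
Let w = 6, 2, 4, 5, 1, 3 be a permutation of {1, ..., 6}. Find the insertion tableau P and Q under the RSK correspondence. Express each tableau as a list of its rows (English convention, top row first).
Insert each entry of the permutation into P by Schensted row insertion, recording in Q the position of each new cell.

After inserting 6: P = [[6]].
After inserting 2: P = [[2], [6]].
After inserting 4: P = [[2, 4], [6]].
After inserting 5: P = [[2, 4, 5], [6]].
After inserting 1: P = [[1, 4, 5], [2], [6]].
After inserting 3: P = [[1, 3, 5], [2, 4], [6]].

So P = [[1, 3, 5], [2, 4], [6]], Q = [[1, 3, 4], [2, 6], [5]].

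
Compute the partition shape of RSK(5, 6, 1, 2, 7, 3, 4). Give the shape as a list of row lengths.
RSK row insertion gives P = [[1, 2, 3, 4], [5, 6, 7]], which has shape [4, 3].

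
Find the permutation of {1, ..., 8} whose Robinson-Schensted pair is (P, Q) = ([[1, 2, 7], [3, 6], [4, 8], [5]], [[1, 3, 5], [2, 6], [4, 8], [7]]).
Reverse the RSK construction: for i from n down to 1, find the cell of Q containing i, remove the entry at that cell from P, and reverse-bump it up through P; the value ejected from row 1 is w(i).

Step i=8: Q has 8 at row 3, column 2; remove 8 from row 3 of P and reverse-bump: 8 enters row 2 and ejects 6; 6 enters row 1 and ejects 2. So w(8) = 2. P is now [[1, 6, 7], [3, 8], [4], [5]].
Step i=7: Q has 7 at row 4, column 1; remove 5 from row 4 of P and reverse-bump: 5 enters row 3 and ejects 4; 4 enters row 2 and ejects 3; 3 enters row 1 and ejects 1. So w(7) = 1. P is now [[3, 6, 7], [4, 8], [5]].
Step i=6: Q has 6 at row 2, column 2; remove 8 from row 2 of P and reverse-bump: 8 enters row 1 and ejects 7. So w(6) = 7. P is now [[3, 6, 8], [4], [5]].
Step i=5: Q has 5 at row 1, column 3; remove that cell from P, ejecting 8. So w(5) = 8. P is now [[3, 6], [4], [5]].
Step i=4: Q has 4 at row 3, column 1; remove 5 from row 3 of P and reverse-bump: 5 enters row 2 and ejects 4; 4 enters row 1 and ejects 3. So w(4) = 3. P is now [[4, 6], [5]].
Step i=3: Q has 3 at row 1, column 2; remove that cell from P, ejecting 6. So w(3) = 6. P is now [[4], [5]].
Step i=2: Q has 2 at row 2, column 1; remove 5 from row 2 of P and reverse-bump: 5 enters row 1 and ejects 4. So w(2) = 4. P is now [[5]].
Step i=1: Q has 1 at row 1, column 1; remove that cell from P, ejecting 5. So w(1) = 5. P is now [].

So w = 5 4 6 3 8 7 1 2.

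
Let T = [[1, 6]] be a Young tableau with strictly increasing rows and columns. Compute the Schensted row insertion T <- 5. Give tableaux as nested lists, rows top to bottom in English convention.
[[1, 5], [6]]

In row 1, 5 replaces 6 (the leftmost entry greater than 5); 6 is bumped to row 2. 6 starts a new row 2. The new tableau is [[1, 5], [6]].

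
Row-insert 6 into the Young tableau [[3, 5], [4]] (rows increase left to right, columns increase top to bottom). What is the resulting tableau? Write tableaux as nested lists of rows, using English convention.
6 is larger than every entry of row 1, so it is appended to row 1. The new tableau is [[3, 5, 6], [4]].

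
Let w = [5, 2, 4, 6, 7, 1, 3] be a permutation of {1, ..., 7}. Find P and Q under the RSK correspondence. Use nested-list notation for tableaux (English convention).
Insert each entry of the permutation into P by Schensted row insertion, recording in Q the position of each new cell.

Insert 5: appended to row 1. P = [[5]], Q = [[1]].
Insert 2: 2 bumps 5 from row 1; 5 starts row 2. P = [[2], [5]], Q = [[1], [2]].
Insert 4: appended to row 1. P = [[2, 4], [5]], Q = [[1, 3], [2]].
Insert 6: appended to row 1. P = [[2, 4, 6], [5]], Q = [[1, 3, 4], [2]].
Insert 7: appended to row 1. P = [[2, 4, 6, 7], [5]], Q = [[1, 3, 4, 5], [2]].
Insert 1: 1 bumps 2 from row 1; 2 bumps 5 from row 2; 5 starts row 3. P = [[1, 4, 6, 7], [2], [5]], Q = [[1, 3, 4, 5], [2], [6]].
Insert 3: 3 bumps 4 from row 1; 4 appends to row 2. P = [[1, 3, 6, 7], [2, 4], [5]], Q = [[1, 3, 4, 5], [2, 7], [6]].

So P = [[1, 3, 6, 7], [2, 4], [5]], Q = [[1, 3, 4, 5], [2, 7], [6]].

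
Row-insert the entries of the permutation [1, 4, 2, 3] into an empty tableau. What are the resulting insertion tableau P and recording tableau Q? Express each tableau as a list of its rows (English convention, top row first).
P = [[1, 2, 3], [4]], Q = [[1, 2, 4], [3]]

Insert each entry of the permutation into P by Schensted row insertion, recording in Q the position of each new cell.

Insert 1: appended to row 1. P = [[1]].
Insert 4: appended to row 1. P = [[1, 4]].
Insert 2: 2 bumps 4 from row 1; 4 starts row 2. P = [[1, 2], [4]].
Insert 3: appended to row 1. P = [[1, 2, 3], [4]].

So P = [[1, 2, 3], [4]], Q = [[1, 2, 4], [3]].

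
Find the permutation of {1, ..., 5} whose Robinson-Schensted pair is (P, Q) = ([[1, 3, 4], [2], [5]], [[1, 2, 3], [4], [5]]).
2 3 5 4 1

Reverse the RSK construction: for i from n down to 1, find the cell of Q containing i, remove the entry at that cell from P, and reverse-bump it up through P; the value ejected from row 1 is w(i).

Step i=5: Q has 5 at row 3, column 1; remove 5 from row 3 of P and reverse-bump: 5 enters row 2 and ejects 2; 2 enters row 1 and ejects 1. So w(5) = 1. P is now [[2, 3, 4], [5]].
Step i=4: Q has 4 at row 2, column 1; remove 5 from row 2 of P and reverse-bump: 5 enters row 1 and ejects 4. So w(4) = 4. P is now [[2, 3, 5]].
Step i=3: Q has 3 at row 1, column 3; remove that cell from P, ejecting 5. So w(3) = 5. P is now [[2, 3]].
Step i=2: Q has 2 at row 1, column 2; remove that cell from P, ejecting 3. So w(2) = 3. P is now [[2]].
Step i=1: Q has 1 at row 1, column 1; remove that cell from P, ejecting 2. So w(1) = 2. P is now [].

So w = 2 3 5 4 1.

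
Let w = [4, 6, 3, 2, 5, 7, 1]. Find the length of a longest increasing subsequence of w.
3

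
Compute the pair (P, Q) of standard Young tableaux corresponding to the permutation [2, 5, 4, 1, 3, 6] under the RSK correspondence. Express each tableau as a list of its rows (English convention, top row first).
P = [[1, 3, 6], [2, 4], [5]], Q = [[1, 2, 6], [3, 5], [4]]

Insert each entry of the permutation into P by Schensted row insertion, recording in Q the position of each new cell.

Insert 2: appended to row 1. P = [[2]], Q = [[1]].
Insert 5: appended to row 1. P = [[2, 5]], Q = [[1, 2]].
Insert 4: 4 bumps 5 from row 1; 5 starts row 2. P = [[2, 4], [5]], Q = [[1, 2], [3]].
Insert 1: 1 bumps 2 from row 1; 2 bumps 5 from row 2; 5 starts row 3. P = [[1, 4], [2], [5]], Q = [[1, 2], [3], [4]].
Insert 3: 3 bumps 4 from row 1; 4 appends to row 2. P = [[1, 3], [2, 4], [5]], Q = [[1, 2], [3, 5], [4]].
Insert 6: appended to row 1. P = [[1, 3, 6], [2, 4], [5]], Q = [[1, 2, 6], [3, 5], [4]].

So P = [[1, 3, 6], [2, 4], [5]], Q = [[1, 2, 6], [3, 5], [4]].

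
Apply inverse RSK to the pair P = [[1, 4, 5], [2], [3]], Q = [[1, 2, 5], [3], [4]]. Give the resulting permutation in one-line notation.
Reverse the RSK construction: for i from n down to 1, find the cell of Q containing i, remove the entry at that cell from P, and reverse-bump it up through P; the value ejected from row 1 is w(i).

Step i=5: Q has 5 at row 1, column 3; remove that cell from P, ejecting 5. So w(5) = 5. P is now [[1, 4], [2], [3]].
Step i=4: Q has 4 at row 3, column 1; remove 3 from row 3 of P and reverse-bump: 3 enters row 2 and ejects 2; 2 enters row 1 and ejects 1. So w(4) = 1. P is now [[2, 4], [3]].
Step i=3: Q has 3 at row 2, column 1; remove 3 from row 2 of P and reverse-bump: 3 enters row 1 and ejects 2. So w(3) = 2. P is now [[3, 4]].
Step i=2: Q has 2 at row 1, column 2; remove that cell from P, ejecting 4. So w(2) = 4. P is now [[3]].
Step i=1: Q has 1 at row 1, column 1; remove that cell from P, ejecting 3. So w(1) = 3. P is now [].

So w = 3 4 2 1 5.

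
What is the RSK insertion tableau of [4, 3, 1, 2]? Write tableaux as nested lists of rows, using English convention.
Insert 4: appended to row 1. P = [[4]].
Insert 3: 3 bumps 4 from row 1; 4 starts row 2. P = [[3], [4]].
Insert 1: 1 bumps 3 from row 1; 3 bumps 4 from row 2; 4 starts row 3. P = [[1], [3], [4]].
Insert 2: appended to row 1. P = [[1, 2], [3], [4]].

So P = [[1, 2], [3], [4]].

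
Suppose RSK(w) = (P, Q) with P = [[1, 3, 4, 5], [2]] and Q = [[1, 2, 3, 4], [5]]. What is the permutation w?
Reverse the RSK construction: for i from n down to 1, find the cell of Q containing i, remove the entry at that cell from P, and reverse-bump it up through P; the value ejected from row 1 is w(i).

Step i=5: Q has 5 at row 2, column 1; remove 2 from row 2 of P and reverse-bump: 2 enters row 1 and ejects 1. So w(5) = 1. P is now [[2, 3, 4, 5]].
Step i=4: Q has 4 at row 1, column 4; remove that cell from P, ejecting 5. So w(4) = 5. P is now [[2, 3, 4]].
Step i=3: Q has 3 at row 1, column 3; remove that cell from P, ejecting 4. So w(3) = 4. P is now [[2, 3]].
Step i=2: Q has 2 at row 1, column 2; remove that cell from P, ejecting 3. So w(2) = 3. P is now [[2]].
Step i=1: Q has 1 at row 1, column 1; remove that cell from P, ejecting 2. So w(1) = 2. P is now [].

So w = 2 3 4 5 1.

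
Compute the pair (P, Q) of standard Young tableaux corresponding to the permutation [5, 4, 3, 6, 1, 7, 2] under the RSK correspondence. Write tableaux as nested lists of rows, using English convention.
Insert each entry of the permutation into P by Schensted row insertion, recording in Q the position of each new cell.

Insert 5: appended to row 1. P = [[5]].
Insert 4: 4 bumps 5 from row 1; 5 starts row 2. P = [[4], [5]].
Insert 3: 3 bumps 4 from row 1; 4 bumps 5 from row 2; 5 starts row 3. P = [[3], [4], [5]].
Insert 6: appended to row 1. P = [[3, 6], [4], [5]].
Insert 1: 1 bumps 3 from row 1; 3 bumps 4 from row 2; 4 bumps 5 from row 3; 5 starts row 4. P = [[1, 6], [3], [4], [5]].
Insert 7: appended to row 1. P = [[1, 6, 7], [3], [4], [5]].
Insert 2: 2 bumps 6 from row 1; 6 appends to row 2. P = [[1, 2, 7], [3, 6], [4], [5]].

So P = [[1, 2, 7], [3, 6], [4], [5]], Q = [[1, 4, 6], [2, 7], [3], [5]].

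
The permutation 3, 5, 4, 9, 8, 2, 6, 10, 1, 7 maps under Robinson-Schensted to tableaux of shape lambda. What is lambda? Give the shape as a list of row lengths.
Row-insert each entry into an empty tableau.

After inserting 3: P = [[3]].
After inserting 5: P = [[3, 5]].
After inserting 4: P = [[3, 4], [5]].
After inserting 9: P = [[3, 4, 9], [5]].
After inserting 8: P = [[3, 4, 8], [5, 9]].
After inserting 2: P = [[2, 4, 8], [3, 9], [5]].
After inserting 6: P = [[2, 4, 6], [3, 8], [5, 9]].
After inserting 10: P = [[2, 4, 6, 10], [3, 8], [5, 9]].
After inserting 1: P = [[1, 4, 6, 10], [2, 8], [3, 9], [5]].
After inserting 7: P = [[1, 4, 6, 7], [2, 8, 10], [3, 9], [5]].

The final insertion tableau P = [[1, 4, 6, 7], [2, 8, 10], [3, 9], [5]] has shape [4, 3, 2, 1].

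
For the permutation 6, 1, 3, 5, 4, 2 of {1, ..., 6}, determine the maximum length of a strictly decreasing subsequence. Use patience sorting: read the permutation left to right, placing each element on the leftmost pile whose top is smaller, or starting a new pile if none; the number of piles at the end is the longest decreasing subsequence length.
6: new pile. tops = [6]
1: new pile. tops = [6, 1]
3: onto pile 2 (replacing 1). tops = [6, 3]
5: onto pile 2 (replacing 3). tops = [6, 5]
4: new pile. tops = [6, 5, 4]
2: new pile. tops = [6, 5, 4, 2]

4 piles, so the longest decreasing subsequence has length 4.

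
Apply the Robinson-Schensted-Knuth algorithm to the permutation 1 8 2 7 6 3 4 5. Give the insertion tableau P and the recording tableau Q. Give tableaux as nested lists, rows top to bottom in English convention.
Insert each entry of the permutation into P by Schensted row insertion, recording in Q the position of each new cell.

Insert 1: appended to row 1. P = [[1]], Q = [[1]].
Insert 8: appended to row 1. P = [[1, 8]], Q = [[1, 2]].
Insert 2: 2 bumps 8 from row 1; 8 starts row 2. P = [[1, 2], [8]], Q = [[1, 2], [3]].
Insert 7: appended to row 1. P = [[1, 2, 7], [8]], Q = [[1, 2, 4], [3]].
Insert 6: 6 bumps 7 from row 1; 7 bumps 8 from row 2; 8 starts row 3. P = [[1, 2, 6], [7], [8]], Q = [[1, 2, 4], [3], [5]].
Insert 3: 3 bumps 6 from row 1; 6 bumps 7 from row 2; 7 bumps 8 from row 3; 8 starts row 4. P = [[1, 2, 3], [6], [7], [8]], Q = [[1, 2, 4], [3], [5], [6]].
Insert 4: appended to row 1. P = [[1, 2, 3, 4], [6], [7], [8]], Q = [[1, 2, 4, 7], [3], [5], [6]].
Insert 5: appended to row 1. P = [[1, 2, 3, 4, 5], [6], [7], [8]], Q = [[1, 2, 4, 7, 8], [3], [5], [6]].

So P = [[1, 2, 3, 4, 5], [6], [7], [8]], Q = [[1, 2, 4, 7, 8], [3], [5], [6]].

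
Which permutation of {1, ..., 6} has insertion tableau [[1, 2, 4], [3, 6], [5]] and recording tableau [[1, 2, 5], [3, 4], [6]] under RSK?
Reverse the RSK construction: for i from n down to 1, find the cell of Q containing i, remove the entry at that cell from P, and reverse-bump it up through P; the value ejected from row 1 is w(i).

Step i=6: Q has 6 at row 3, column 1; remove 5 from row 3 of P and reverse-bump: 5 enters row 2 and ejects 3; 3 enters row 1 and ejects 2. So w(6) = 2. P is now [[1, 3, 4], [5, 6]].
Step i=5: Q has 5 at row 1, column 3; remove that cell from P, ejecting 4. So w(5) = 4. P is now [[1, 3], [5, 6]].
Step i=4: Q has 4 at row 2, column 2; remove 6 from row 2 of P and reverse-bump: 6 enters row 1 and ejects 3. So w(4) = 3. P is now [[1, 6], [5]].
Step i=3: Q has 3 at row 2, column 1; remove 5 from row 2 of P and reverse-bump: 5 enters row 1 and ejects 1. So w(3) = 1. P is now [[5, 6]].
Step i=2: Q has 2 at row 1, column 2; remove that cell from P, ejecting 6. So w(2) = 6. P is now [[5]].
Step i=1: Q has 1 at row 1, column 1; remove that cell from P, ejecting 5. So w(1) = 5. P is now [].

So w = 5 6 1 3 4 2.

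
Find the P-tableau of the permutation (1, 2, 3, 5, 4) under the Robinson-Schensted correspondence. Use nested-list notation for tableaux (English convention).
P = [[1, 2, 3, 4], [5]]

Insert 1: appended to row 1. P = [[1]].
Insert 2: appended to row 1. P = [[1, 2]].
Insert 3: appended to row 1. P = [[1, 2, 3]].
Insert 5: appended to row 1. P = [[1, 2, 3, 5]].
Insert 4: 4 bumps 5 from row 1; 5 starts row 2. P = [[1, 2, 3, 4], [5]].

So P = [[1, 2, 3, 4], [5]].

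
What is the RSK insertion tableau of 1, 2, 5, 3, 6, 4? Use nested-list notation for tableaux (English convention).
P = [[1, 2, 3, 4], [5, 6]]

Insert 1: appended to row 1. P = [[1]].
Insert 2: appended to row 1. P = [[1, 2]].
Insert 5: appended to row 1. P = [[1, 2, 5]].
Insert 3: 3 bumps 5 from row 1; 5 starts row 2. P = [[1, 2, 3], [5]].
Insert 6: appended to row 1. P = [[1, 2, 3, 6], [5]].
Insert 4: 4 bumps 6 from row 1; 6 appends to row 2. P = [[1, 2, 3, 4], [5, 6]].

So P = [[1, 2, 3, 4], [5, 6]].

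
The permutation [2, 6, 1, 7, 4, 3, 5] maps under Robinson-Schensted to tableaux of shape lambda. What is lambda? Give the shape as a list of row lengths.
Row-insert each entry into an empty tableau.

After inserting 2: P = [[2]].
After inserting 6: P = [[2, 6]].
After inserting 1: P = [[1, 6], [2]].
After inserting 7: P = [[1, 6, 7], [2]].
After inserting 4: P = [[1, 4, 7], [2, 6]].
After inserting 3: P = [[1, 3, 7], [2, 4], [6]].
After inserting 5: P = [[1, 3, 5], [2, 4, 7], [6]].

The final insertion tableau P = [[1, 3, 5], [2, 4, 7], [6]] has shape [3, 3, 1].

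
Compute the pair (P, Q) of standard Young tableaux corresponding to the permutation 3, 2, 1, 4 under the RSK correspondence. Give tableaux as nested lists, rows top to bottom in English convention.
P = [[1, 4], [2], [3]], Q = [[1, 4], [2], [3]]

Insert each entry of the permutation into P by Schensted row insertion, recording in Q the position of each new cell.

Insert 3: appended to row 1. P = [[3]].
Insert 2: 2 bumps 3 from row 1; 3 starts row 2. P = [[2], [3]].
Insert 1: 1 bumps 2 from row 1; 2 bumps 3 from row 2; 3 starts row 3. P = [[1], [2], [3]].
Insert 4: appended to row 1. P = [[1, 4], [2], [3]].

So P = [[1, 4], [2], [3]], Q = [[1, 4], [2], [3]].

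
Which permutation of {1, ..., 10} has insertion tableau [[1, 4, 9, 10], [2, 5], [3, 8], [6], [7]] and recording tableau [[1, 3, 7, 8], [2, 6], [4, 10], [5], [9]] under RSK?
Reverse the RSK construction: for i from n down to 1, find the cell of Q containing i, remove the entry at that cell from P, and reverse-bump it up through P; the value ejected from row 1 is w(i).

Step i=10: Q has 10 at row 3, column 2; remove 8 from row 3 of P and reverse-bump: 8 enters row 2 and ejects 5; 5 enters row 1 and ejects 4. So w(10) = 4. P is now [[1, 5, 9, 10], [2, 8], [3], [6], [7]].
Step i=9: Q has 9 at row 5, column 1; remove 7 from row 5 of P and reverse-bump: 7 enters row 4 and ejects 6; 6 enters row 3 and ejects 3; 3 enters row 2 and ejects 2; 2 enters row 1 and ejects 1. So w(9) = 1. P is now [[2, 5, 9, 10], [3, 8], [6], [7]].
Step i=8: Q has 8 at row 1, column 4; remove that cell from P, ejecting 10. So w(8) = 10. P is now [[2, 5, 9], [3, 8], [6], [7]].
Step i=7: Q has 7 at row 1, column 3; remove that cell from P, ejecting 9. So w(7) = 9. P is now [[2, 5], [3, 8], [6], [7]].
Step i=6: Q has 6 at row 2, column 2; remove 8 from row 2 of P and reverse-bump: 8 enters row 1 and ejects 5. So w(6) = 5. P is now [[2, 8], [3], [6], [7]].
Step i=5: Q has 5 at row 4, column 1; remove 7 from row 4 of P and reverse-bump: 7 enters row 3 and ejects 6; 6 enters row 2 and ejects 3; 3 enters row 1 and ejects 2. So w(5) = 2. P is now [[3, 8], [6], [7]].
Step i=4: Q has 4 at row 3, column 1; remove 7 from row 3 of P and reverse-bump: 7 enters row 2 and ejects 6; 6 enters row 1 and ejects 3. So w(4) = 3. P is now [[6, 8], [7]].
Step i=3: Q has 3 at row 1, column 2; remove that cell from P, ejecting 8. So w(3) = 8. P is now [[6], [7]].
Step i=2: Q has 2 at row 2, column 1; remove 7 from row 2 of P and reverse-bump: 7 enters row 1 and ejects 6. So w(2) = 6. P is now [[7]].
Step i=1: Q has 1 at row 1, column 1; remove that cell from P, ejecting 7. So w(1) = 7. P is now [].

So w = 7 6 8 3 2 5 9 10 1 4.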